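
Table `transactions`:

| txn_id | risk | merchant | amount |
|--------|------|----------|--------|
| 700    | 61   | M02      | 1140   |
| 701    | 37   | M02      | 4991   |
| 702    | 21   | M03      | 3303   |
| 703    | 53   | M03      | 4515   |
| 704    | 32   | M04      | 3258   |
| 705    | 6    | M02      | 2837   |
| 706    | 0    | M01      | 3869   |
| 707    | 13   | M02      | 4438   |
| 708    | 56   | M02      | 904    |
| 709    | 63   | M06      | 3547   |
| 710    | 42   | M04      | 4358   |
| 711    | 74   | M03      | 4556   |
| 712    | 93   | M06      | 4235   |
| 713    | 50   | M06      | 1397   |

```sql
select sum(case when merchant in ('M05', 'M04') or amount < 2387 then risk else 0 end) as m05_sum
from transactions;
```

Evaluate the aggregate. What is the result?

241

txn_id=700: ✓ → 61
txn_id=701: ✗
txn_id=702: ✗
txn_id=703: ✗
txn_id=704: ✓ → 32
txn_id=705: ✗
txn_id=706: ✗
txn_id=707: ✗
txn_id=708: ✓ → 56
txn_id=709: ✗
txn_id=710: ✓ → 42
txn_id=711: ✗
txn_id=712: ✗
txn_id=713: ✓ → 50
m05_sum = 61 + 32 + 56 + 42 + 50 = 241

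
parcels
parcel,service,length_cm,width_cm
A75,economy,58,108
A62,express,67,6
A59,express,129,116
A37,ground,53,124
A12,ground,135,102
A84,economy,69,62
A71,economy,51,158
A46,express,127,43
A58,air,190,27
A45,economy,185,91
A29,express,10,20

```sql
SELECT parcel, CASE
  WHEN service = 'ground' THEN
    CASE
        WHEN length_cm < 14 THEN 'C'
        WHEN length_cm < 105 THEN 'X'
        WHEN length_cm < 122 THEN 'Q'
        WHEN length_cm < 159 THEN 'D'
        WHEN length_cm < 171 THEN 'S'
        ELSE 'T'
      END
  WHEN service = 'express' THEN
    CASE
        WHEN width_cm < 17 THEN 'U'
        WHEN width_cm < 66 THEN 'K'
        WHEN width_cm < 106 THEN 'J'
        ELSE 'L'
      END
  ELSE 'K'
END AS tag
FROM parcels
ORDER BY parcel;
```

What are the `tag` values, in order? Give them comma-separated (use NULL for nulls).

D, K, X, K, K, K, L, U, K, K, K

parcel=A12: service='ground' → inner[length_cm < 159] → D
parcel=A29: service='express' → inner[width_cm < 66] → K
parcel=A37: service='ground' → inner[length_cm < 105] → X
parcel=A45: service='economy' → outer ELSE → K
parcel=A46: service='express' → inner[width_cm < 66] → K
parcel=A58: service='air' → outer ELSE → K
parcel=A59: service='express' → inner[ELSE] → L
parcel=A62: service='express' → inner[width_cm < 17] → U
parcel=A71: service='economy' → outer ELSE → K
parcel=A75: service='economy' → outer ELSE → K
parcel=A84: service='economy' → outer ELSE → K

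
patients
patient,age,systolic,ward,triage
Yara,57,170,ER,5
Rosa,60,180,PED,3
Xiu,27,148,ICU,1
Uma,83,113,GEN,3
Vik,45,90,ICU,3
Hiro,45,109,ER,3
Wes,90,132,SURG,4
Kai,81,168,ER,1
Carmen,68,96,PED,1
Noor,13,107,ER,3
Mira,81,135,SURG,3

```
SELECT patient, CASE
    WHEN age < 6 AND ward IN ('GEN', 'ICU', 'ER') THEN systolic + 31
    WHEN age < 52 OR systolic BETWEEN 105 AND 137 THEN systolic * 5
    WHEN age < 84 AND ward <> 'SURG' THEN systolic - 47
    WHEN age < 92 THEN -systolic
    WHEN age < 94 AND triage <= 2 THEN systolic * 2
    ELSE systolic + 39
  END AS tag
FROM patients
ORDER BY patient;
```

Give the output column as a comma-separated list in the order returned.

49, 545, 121, 675, 535, 133, 565, 450, 660, 740, 123

patient=Carmen: age < 84 AND ward <> 'SURG' → 49
patient=Hiro: age < 52 OR systolic BETWEEN 105 AND 137 → 545
patient=Kai: age < 84 AND ward <> 'SURG' → 121
patient=Mira: age < 52 OR systolic BETWEEN 105 AND 137 → 675
patient=Noor: age < 52 OR systolic BETWEEN 105 AND 137 → 535
patient=Rosa: age < 84 AND ward <> 'SURG' → 133
patient=Uma: age < 52 OR systolic BETWEEN 105 AND 137 → 565
patient=Vik: age < 52 OR systolic BETWEEN 105 AND 137 → 450
patient=Wes: age < 52 OR systolic BETWEEN 105 AND 137 → 660
patient=Xiu: age < 52 OR systolic BETWEEN 105 AND 137 → 740
patient=Yara: age < 84 AND ward <> 'SURG' → 123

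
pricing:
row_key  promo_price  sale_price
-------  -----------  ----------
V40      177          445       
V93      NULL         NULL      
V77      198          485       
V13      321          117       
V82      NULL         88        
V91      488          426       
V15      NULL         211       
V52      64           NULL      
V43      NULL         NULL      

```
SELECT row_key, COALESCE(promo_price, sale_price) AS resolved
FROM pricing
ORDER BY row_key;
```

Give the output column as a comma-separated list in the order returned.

row_key=V13: promo_price=321 → 321
row_key=V15: promo_price=NULL, sale_price=211 → 211
row_key=V40: promo_price=177 → 177
row_key=V43: promo_price=NULL, sale_price=NULL (all NULL) → NULL
row_key=V52: promo_price=64 → 64
row_key=V77: promo_price=198 → 198
row_key=V82: promo_price=NULL, sale_price=88 → 88
row_key=V91: promo_price=488 → 488
row_key=V93: promo_price=NULL, sale_price=NULL (all NULL) → NULL

321, 211, 177, NULL, 64, 198, 88, 488, NULL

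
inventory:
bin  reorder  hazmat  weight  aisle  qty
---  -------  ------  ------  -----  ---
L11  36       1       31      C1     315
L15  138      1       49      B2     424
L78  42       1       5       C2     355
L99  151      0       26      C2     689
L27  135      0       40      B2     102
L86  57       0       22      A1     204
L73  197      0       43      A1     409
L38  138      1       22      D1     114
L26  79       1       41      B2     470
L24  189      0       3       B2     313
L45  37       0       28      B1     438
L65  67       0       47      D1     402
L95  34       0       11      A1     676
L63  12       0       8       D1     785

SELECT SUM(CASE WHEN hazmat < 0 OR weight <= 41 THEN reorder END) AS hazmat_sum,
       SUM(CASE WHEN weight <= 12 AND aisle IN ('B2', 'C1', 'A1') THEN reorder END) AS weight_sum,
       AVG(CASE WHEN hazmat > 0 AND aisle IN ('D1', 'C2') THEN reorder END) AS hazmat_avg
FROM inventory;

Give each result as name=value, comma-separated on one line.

[hazmat_sum: hazmat < 0 OR weight <= 41]
bin=L11: ✓ → 36
bin=L15: ✗
bin=L78: ✓ → 42
bin=L99: ✓ → 151
bin=L27: ✓ → 135
bin=L86: ✓ → 57
bin=L73: ✗
bin=L38: ✓ → 138
bin=L26: ✓ → 79
bin=L24: ✓ → 189
bin=L45: ✓ → 37
bin=L65: ✗
bin=L95: ✓ → 34
bin=L63: ✓ → 12
hazmat_sum = 36 + 42 + 151 + 135 + 57 + 138 + 79 + 189 + 37 + 34 + 12 = 910
—
[weight_sum: weight <= 12 AND aisle IN ('B2', 'C1', 'A1')]
bin=L11: ✗
bin=L15: ✗
bin=L78: ✗
bin=L99: ✗
bin=L27: ✗
bin=L86: ✗
bin=L73: ✗
bin=L38: ✗
bin=L26: ✗
bin=L24: ✓ → 189
bin=L45: ✗
bin=L65: ✗
bin=L95: ✓ → 34
bin=L63: ✗
weight_sum = 189 + 34 = 223
—
[hazmat_avg: hazmat > 0 AND aisle IN ('D1', 'C2')]
bin=L11: ✗
bin=L15: ✗
bin=L78: ✓ → 42
bin=L99: ✗
bin=L27: ✗
bin=L86: ✗
bin=L73: ✗
bin=L38: ✓ → 138
bin=L26: ✗
bin=L24: ✗
bin=L45: ✗
bin=L65: ✗
bin=L95: ✗
bin=L63: ✗
hazmat_avg = (42 + 138) / 2 = 90

hazmat_sum=910, weight_sum=223, hazmat_avg=90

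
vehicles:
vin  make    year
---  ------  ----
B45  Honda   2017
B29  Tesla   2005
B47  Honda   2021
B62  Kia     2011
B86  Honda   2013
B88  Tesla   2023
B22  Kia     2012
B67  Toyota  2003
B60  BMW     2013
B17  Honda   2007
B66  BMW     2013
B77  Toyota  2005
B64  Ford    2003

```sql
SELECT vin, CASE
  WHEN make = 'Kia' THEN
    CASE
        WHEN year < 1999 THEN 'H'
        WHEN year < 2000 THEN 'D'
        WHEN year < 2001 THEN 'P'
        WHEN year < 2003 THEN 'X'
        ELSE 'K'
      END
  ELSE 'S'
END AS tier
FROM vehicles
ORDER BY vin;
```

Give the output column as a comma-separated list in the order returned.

vin=B17: make='Honda' → outer ELSE → S
vin=B22: make='Kia' → inner[ELSE] → K
vin=B29: make='Tesla' → outer ELSE → S
vin=B45: make='Honda' → outer ELSE → S
vin=B47: make='Honda' → outer ELSE → S
vin=B60: make='BMW' → outer ELSE → S
vin=B62: make='Kia' → inner[ELSE] → K
vin=B64: make='Ford' → outer ELSE → S
vin=B66: make='BMW' → outer ELSE → S
vin=B67: make='Toyota' → outer ELSE → S
vin=B77: make='Toyota' → outer ELSE → S
vin=B86: make='Honda' → outer ELSE → S
vin=B88: make='Tesla' → outer ELSE → S

S, K, S, S, S, S, K, S, S, S, S, S, S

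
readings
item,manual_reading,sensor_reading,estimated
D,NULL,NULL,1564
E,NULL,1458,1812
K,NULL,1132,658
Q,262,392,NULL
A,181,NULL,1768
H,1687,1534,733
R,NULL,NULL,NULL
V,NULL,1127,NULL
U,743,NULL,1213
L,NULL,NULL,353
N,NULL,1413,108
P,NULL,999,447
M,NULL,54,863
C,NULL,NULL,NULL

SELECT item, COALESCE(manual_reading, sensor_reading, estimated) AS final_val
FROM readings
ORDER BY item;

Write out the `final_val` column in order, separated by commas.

item=A: manual_reading=181 → 181
item=C: manual_reading=NULL, sensor_reading=NULL, estimated=NULL (all NULL) → NULL
item=D: manual_reading=NULL, sensor_reading=NULL, estimated=1564 → 1564
item=E: manual_reading=NULL, sensor_reading=1458 → 1458
item=H: manual_reading=1687 → 1687
item=K: manual_reading=NULL, sensor_reading=1132 → 1132
item=L: manual_reading=NULL, sensor_reading=NULL, estimated=353 → 353
item=M: manual_reading=NULL, sensor_reading=54 → 54
item=N: manual_reading=NULL, sensor_reading=1413 → 1413
item=P: manual_reading=NULL, sensor_reading=999 → 999
item=Q: manual_reading=262 → 262
item=R: manual_reading=NULL, sensor_reading=NULL, estimated=NULL (all NULL) → NULL
item=U: manual_reading=743 → 743
item=V: manual_reading=NULL, sensor_reading=1127 → 1127

181, NULL, 1564, 1458, 1687, 1132, 353, 54, 1413, 999, 262, NULL, 743, 1127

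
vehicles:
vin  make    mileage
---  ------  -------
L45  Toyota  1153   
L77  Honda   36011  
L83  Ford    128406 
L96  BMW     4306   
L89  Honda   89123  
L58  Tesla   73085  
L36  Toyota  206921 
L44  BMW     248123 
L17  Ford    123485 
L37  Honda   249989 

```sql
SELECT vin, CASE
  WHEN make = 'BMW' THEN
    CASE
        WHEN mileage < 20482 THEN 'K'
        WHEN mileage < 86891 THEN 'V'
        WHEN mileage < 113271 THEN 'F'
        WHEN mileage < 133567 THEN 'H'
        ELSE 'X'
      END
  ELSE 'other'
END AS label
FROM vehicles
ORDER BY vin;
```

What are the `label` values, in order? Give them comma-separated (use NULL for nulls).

vin=L17: make='Ford' → outer ELSE → other
vin=L36: make='Toyota' → outer ELSE → other
vin=L37: make='Honda' → outer ELSE → other
vin=L44: make='BMW' → inner[ELSE] → X
vin=L45: make='Toyota' → outer ELSE → other
vin=L58: make='Tesla' → outer ELSE → other
vin=L77: make='Honda' → outer ELSE → other
vin=L83: make='Ford' → outer ELSE → other
vin=L89: make='Honda' → outer ELSE → other
vin=L96: make='BMW' → inner[mileage < 20482] → K

other, other, other, X, other, other, other, other, other, K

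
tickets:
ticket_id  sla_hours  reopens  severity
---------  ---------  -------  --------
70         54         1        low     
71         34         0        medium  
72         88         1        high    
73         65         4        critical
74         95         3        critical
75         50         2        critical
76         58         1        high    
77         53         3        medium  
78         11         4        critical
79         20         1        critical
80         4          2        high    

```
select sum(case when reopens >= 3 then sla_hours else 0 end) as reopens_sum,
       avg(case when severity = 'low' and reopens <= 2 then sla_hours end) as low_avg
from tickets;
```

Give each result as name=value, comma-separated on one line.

reopens_sum=224, low_avg=54

[reopens_sum: reopens >= 3]
ticket_id=70: ✗
ticket_id=71: ✗
ticket_id=72: ✗
ticket_id=73: ✓ → 65
ticket_id=74: ✓ → 95
ticket_id=75: ✗
ticket_id=76: ✗
ticket_id=77: ✓ → 53
ticket_id=78: ✓ → 11
ticket_id=79: ✗
ticket_id=80: ✗
reopens_sum = 65 + 95 + 53 + 11 = 224
—
[low_avg: severity = 'low' and reopens <= 2]
ticket_id=70: ✓ → 54
ticket_id=71: ✗
ticket_id=72: ✗
ticket_id=73: ✗
ticket_id=74: ✗
ticket_id=75: ✗
ticket_id=76: ✗
ticket_id=77: ✗
ticket_id=78: ✗
ticket_id=79: ✗
ticket_id=80: ✗
low_avg = 54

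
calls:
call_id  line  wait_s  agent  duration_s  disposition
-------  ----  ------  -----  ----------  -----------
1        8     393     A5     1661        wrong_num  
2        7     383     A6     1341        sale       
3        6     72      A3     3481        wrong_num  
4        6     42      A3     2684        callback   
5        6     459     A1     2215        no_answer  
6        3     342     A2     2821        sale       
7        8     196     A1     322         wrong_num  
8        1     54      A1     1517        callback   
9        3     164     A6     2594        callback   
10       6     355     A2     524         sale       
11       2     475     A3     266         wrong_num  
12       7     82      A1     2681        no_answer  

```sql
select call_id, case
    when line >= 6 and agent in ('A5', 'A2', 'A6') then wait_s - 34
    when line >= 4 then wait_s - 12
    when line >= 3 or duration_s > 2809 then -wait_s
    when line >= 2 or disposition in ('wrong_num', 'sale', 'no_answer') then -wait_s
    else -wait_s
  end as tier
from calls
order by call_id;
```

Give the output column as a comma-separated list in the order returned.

359, 349, 60, 30, 447, -342, 184, -54, -164, 321, -475, 70

call_id=1: line >= 6 and agent in ('A5', 'A2', 'A6') → 359
call_id=2: line >= 6 and agent in ('A5', 'A2', 'A6') → 349
call_id=3: line >= 4 → 60
call_id=4: line >= 4 → 30
call_id=5: line >= 4 → 447
call_id=6: line >= 3 or duration_s > 2809 → -342
call_id=7: line >= 4 → 184
call_id=8: ELSE → -54
call_id=9: line >= 3 or duration_s > 2809 → -164
call_id=10: line >= 6 and agent in ('A5', 'A2', 'A6') → 321
call_id=11: line >= 2 or disposition in ('wrong_num', 'sale', 'no_answer') → -475
call_id=12: line >= 4 → 70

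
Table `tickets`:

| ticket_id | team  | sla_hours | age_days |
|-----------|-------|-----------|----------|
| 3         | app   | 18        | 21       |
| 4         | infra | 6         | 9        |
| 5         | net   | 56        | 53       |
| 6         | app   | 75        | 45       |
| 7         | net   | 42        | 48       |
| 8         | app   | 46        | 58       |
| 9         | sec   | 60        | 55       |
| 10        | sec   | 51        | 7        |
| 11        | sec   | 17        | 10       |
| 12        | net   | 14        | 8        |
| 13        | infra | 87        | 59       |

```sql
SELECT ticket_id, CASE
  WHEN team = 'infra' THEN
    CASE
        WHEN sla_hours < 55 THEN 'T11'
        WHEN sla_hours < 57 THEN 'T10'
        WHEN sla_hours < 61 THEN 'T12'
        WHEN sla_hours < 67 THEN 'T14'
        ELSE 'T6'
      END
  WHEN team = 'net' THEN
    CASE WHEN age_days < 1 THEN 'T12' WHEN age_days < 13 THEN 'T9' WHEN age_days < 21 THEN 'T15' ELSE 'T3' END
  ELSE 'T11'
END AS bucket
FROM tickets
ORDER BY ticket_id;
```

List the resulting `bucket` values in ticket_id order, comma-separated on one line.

T11, T11, T3, T11, T3, T11, T11, T11, T11, T9, T6

ticket_id=3: team='app' → outer ELSE → T11
ticket_id=4: team='infra' → inner[sla_hours < 55] → T11
ticket_id=5: team='net' → inner[ELSE] → T3
ticket_id=6: team='app' → outer ELSE → T11
ticket_id=7: team='net' → inner[ELSE] → T3
ticket_id=8: team='app' → outer ELSE → T11
ticket_id=9: team='sec' → outer ELSE → T11
ticket_id=10: team='sec' → outer ELSE → T11
ticket_id=11: team='sec' → outer ELSE → T11
ticket_id=12: team='net' → inner[age_days < 13] → T9
ticket_id=13: team='infra' → inner[ELSE] → T6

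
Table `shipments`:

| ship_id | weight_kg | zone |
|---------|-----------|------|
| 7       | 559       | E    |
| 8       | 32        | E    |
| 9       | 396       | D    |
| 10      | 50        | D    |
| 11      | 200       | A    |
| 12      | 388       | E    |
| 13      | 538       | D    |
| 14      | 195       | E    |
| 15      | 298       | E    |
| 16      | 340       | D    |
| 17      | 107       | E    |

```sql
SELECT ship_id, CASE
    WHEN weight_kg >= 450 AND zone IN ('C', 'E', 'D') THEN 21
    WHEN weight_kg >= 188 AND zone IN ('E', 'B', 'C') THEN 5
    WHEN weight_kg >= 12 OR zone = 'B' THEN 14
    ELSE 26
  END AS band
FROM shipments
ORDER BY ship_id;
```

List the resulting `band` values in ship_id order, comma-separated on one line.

ship_id=7: weight_kg >= 450 AND zone IN ('C', 'E', 'D') → 21
ship_id=8: weight_kg >= 12 OR zone = 'B' → 14
ship_id=9: weight_kg >= 12 OR zone = 'B' → 14
ship_id=10: weight_kg >= 12 OR zone = 'B' → 14
ship_id=11: weight_kg >= 12 OR zone = 'B' → 14
ship_id=12: weight_kg >= 188 AND zone IN ('E', 'B', 'C') → 5
ship_id=13: weight_kg >= 450 AND zone IN ('C', 'E', 'D') → 21
ship_id=14: weight_kg >= 188 AND zone IN ('E', 'B', 'C') → 5
ship_id=15: weight_kg >= 188 AND zone IN ('E', 'B', 'C') → 5
ship_id=16: weight_kg >= 12 OR zone = 'B' → 14
ship_id=17: weight_kg >= 12 OR zone = 'B' → 14

21, 14, 14, 14, 14, 5, 21, 5, 5, 14, 14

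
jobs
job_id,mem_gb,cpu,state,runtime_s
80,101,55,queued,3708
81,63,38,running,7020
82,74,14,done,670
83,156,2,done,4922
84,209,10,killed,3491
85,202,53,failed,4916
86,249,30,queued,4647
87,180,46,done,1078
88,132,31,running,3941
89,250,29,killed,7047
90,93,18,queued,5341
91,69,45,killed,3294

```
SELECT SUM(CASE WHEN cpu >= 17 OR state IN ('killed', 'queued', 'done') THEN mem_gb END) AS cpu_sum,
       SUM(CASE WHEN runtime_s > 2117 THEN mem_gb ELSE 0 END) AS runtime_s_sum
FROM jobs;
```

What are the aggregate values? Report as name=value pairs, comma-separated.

[cpu_sum: cpu >= 17 OR state IN ('killed', 'queued', 'done')]
job_id=80: ✓ → 101
job_id=81: ✓ → 63
job_id=82: ✓ → 74
job_id=83: ✓ → 156
job_id=84: ✓ → 209
job_id=85: ✓ → 202
job_id=86: ✓ → 249
job_id=87: ✓ → 180
job_id=88: ✓ → 132
job_id=89: ✓ → 250
job_id=90: ✓ → 93
job_id=91: ✓ → 69
cpu_sum = 101 + 63 + 74 + 156 + 209 + 202 + 249 + 180 + 132 + 250 + 93 + 69 = 1778
—
[runtime_s_sum: runtime_s > 2117]
job_id=80: ✓ → 101
job_id=81: ✓ → 63
job_id=82: ✗
job_id=83: ✓ → 156
job_id=84: ✓ → 209
job_id=85: ✓ → 202
job_id=86: ✓ → 249
job_id=87: ✗
job_id=88: ✓ → 132
job_id=89: ✓ → 250
job_id=90: ✓ → 93
job_id=91: ✓ → 69
runtime_s_sum = 101 + 63 + 156 + 209 + 202 + 249 + 132 + 250 + 93 + 69 = 1524

cpu_sum=1778, runtime_s_sum=1524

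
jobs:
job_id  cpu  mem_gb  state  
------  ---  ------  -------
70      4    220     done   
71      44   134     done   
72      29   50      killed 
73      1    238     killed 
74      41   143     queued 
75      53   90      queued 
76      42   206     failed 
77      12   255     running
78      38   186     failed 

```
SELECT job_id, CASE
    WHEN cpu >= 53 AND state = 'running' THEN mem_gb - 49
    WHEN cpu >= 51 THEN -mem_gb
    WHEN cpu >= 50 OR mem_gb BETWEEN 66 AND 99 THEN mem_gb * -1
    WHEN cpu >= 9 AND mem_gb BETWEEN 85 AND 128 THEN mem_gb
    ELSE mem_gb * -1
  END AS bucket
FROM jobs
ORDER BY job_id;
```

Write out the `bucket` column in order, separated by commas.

job_id=70: ELSE → -220
job_id=71: ELSE → -134
job_id=72: ELSE → -50
job_id=73: ELSE → -238
job_id=74: ELSE → -143
job_id=75: cpu >= 51 → -90
job_id=76: ELSE → -206
job_id=77: ELSE → -255
job_id=78: ELSE → -186

-220, -134, -50, -238, -143, -90, -206, -255, -186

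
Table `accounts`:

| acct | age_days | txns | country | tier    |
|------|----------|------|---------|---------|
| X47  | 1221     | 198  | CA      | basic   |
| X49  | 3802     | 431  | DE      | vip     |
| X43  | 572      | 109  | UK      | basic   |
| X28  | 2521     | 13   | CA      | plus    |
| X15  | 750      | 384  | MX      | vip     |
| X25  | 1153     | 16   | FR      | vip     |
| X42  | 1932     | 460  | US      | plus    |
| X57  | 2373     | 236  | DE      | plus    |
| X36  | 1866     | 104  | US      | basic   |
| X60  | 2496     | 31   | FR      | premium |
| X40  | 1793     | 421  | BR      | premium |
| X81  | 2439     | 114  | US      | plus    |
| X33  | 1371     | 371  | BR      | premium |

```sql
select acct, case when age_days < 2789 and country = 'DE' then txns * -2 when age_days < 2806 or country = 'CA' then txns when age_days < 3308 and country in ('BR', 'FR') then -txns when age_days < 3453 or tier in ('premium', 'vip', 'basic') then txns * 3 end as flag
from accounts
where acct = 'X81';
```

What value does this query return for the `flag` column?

acct = X81: age_days=2439, txns=114, country=US, tier=plus.
age_days < 2789 and country = 'DE' → false
age_days < 2806 or country = 'CA' → true → 114

114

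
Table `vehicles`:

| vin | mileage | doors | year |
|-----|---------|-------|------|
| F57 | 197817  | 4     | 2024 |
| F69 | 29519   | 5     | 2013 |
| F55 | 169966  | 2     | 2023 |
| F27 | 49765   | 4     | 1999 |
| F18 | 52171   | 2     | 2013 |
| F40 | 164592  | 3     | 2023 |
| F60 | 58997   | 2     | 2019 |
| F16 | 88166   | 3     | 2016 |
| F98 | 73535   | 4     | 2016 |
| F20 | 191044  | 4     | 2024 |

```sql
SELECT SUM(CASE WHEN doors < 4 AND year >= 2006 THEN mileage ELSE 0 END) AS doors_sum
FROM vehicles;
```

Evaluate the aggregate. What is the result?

533892

vin=F57: ✗
vin=F69: ✗
vin=F55: ✓ → 169966
vin=F27: ✗
vin=F18: ✓ → 52171
vin=F40: ✓ → 164592
vin=F60: ✓ → 58997
vin=F16: ✓ → 88166
vin=F98: ✗
vin=F20: ✗
doors_sum = 169966 + 52171 + 164592 + 58997 + 88166 = 533892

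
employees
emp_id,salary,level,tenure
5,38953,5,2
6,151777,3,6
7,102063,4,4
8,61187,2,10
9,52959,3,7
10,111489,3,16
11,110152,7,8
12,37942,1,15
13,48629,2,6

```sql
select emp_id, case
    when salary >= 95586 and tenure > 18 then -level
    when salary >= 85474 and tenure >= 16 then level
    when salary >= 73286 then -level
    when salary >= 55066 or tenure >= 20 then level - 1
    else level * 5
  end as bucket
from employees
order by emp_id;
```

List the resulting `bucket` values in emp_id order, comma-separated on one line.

emp_id=5: ELSE → 25
emp_id=6: salary >= 73286 → -3
emp_id=7: salary >= 73286 → -4
emp_id=8: salary >= 55066 or tenure >= 20 → 1
emp_id=9: ELSE → 15
emp_id=10: salary >= 85474 and tenure >= 16 → 3
emp_id=11: salary >= 73286 → -7
emp_id=12: ELSE → 5
emp_id=13: ELSE → 10

25, -3, -4, 1, 15, 3, -7, 5, 10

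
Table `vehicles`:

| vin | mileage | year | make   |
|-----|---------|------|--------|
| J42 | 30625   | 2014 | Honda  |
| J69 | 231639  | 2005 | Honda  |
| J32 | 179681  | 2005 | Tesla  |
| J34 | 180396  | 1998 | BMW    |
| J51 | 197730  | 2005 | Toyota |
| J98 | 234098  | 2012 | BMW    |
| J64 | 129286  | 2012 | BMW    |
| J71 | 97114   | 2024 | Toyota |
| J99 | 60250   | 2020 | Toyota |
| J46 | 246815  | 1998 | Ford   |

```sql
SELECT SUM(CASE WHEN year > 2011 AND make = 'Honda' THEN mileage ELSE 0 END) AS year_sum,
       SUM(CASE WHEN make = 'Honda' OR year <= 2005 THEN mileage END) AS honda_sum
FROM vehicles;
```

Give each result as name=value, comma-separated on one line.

year_sum=30625, honda_sum=1066886

[year_sum: year > 2011 AND make = 'Honda']
vin=J42: ✓ → 30625
vin=J69: ✗
vin=J32: ✗
vin=J34: ✗
vin=J51: ✗
vin=J98: ✗
vin=J64: ✗
vin=J71: ✗
vin=J99: ✗
vin=J46: ✗
year_sum = 30625
—
[honda_sum: make = 'Honda' OR year <= 2005]
vin=J42: ✓ → 30625
vin=J69: ✓ → 231639
vin=J32: ✓ → 179681
vin=J34: ✓ → 180396
vin=J51: ✓ → 197730
vin=J98: ✗
vin=J64: ✗
vin=J71: ✗
vin=J99: ✗
vin=J46: ✓ → 246815
honda_sum = 30625 + 231639 + 179681 + 180396 + 197730 + 246815 = 1066886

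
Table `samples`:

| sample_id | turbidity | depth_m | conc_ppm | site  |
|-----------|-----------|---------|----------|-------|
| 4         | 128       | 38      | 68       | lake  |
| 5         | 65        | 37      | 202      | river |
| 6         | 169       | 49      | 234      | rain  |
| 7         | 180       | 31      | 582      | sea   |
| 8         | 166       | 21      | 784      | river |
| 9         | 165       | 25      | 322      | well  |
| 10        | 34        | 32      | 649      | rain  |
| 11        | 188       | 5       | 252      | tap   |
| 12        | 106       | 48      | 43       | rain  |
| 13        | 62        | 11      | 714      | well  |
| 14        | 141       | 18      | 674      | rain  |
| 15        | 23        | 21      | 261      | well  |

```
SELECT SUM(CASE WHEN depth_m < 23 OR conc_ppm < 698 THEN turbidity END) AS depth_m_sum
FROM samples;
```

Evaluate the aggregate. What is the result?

sample_id=4: ✓ → 128
sample_id=5: ✓ → 65
sample_id=6: ✓ → 169
sample_id=7: ✓ → 180
sample_id=8: ✓ → 166
sample_id=9: ✓ → 165
sample_id=10: ✓ → 34
sample_id=11: ✓ → 188
sample_id=12: ✓ → 106
sample_id=13: ✓ → 62
sample_id=14: ✓ → 141
sample_id=15: ✓ → 23
depth_m_sum = 128 + 65 + 169 + 180 + 166 + 165 + 34 + 188 + 106 + 62 + 141 + 23 = 1427

1427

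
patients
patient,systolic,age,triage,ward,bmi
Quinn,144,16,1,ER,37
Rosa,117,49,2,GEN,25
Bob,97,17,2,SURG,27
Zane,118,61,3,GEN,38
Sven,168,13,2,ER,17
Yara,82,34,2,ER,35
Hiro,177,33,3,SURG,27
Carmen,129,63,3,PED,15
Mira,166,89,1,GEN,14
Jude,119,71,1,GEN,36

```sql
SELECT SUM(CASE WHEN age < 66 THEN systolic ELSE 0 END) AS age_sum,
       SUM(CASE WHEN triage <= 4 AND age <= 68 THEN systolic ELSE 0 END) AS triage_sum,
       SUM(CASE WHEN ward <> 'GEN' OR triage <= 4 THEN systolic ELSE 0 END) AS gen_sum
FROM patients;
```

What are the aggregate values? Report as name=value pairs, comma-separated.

[age_sum: age < 66]
patient=Quinn: ✓ → 144
patient=Rosa: ✓ → 117
patient=Bob: ✓ → 97
patient=Zane: ✓ → 118
patient=Sven: ✓ → 168
patient=Yara: ✓ → 82
patient=Hiro: ✓ → 177
patient=Carmen: ✓ → 129
patient=Mira: ✗
patient=Jude: ✗
age_sum = 144 + 117 + 97 + 118 + 168 + 82 + 177 + 129 = 1032
—
[triage_sum: triage <= 4 AND age <= 68]
patient=Quinn: ✓ → 144
patient=Rosa: ✓ → 117
patient=Bob: ✓ → 97
patient=Zane: ✓ → 118
patient=Sven: ✓ → 168
patient=Yara: ✓ → 82
patient=Hiro: ✓ → 177
patient=Carmen: ✓ → 129
patient=Mira: ✗
patient=Jude: ✗
triage_sum = 144 + 117 + 97 + 118 + 168 + 82 + 177 + 129 = 1032
—
[gen_sum: ward <> 'GEN' OR triage <= 4]
patient=Quinn: ✓ → 144
patient=Rosa: ✓ → 117
patient=Bob: ✓ → 97
patient=Zane: ✓ → 118
patient=Sven: ✓ → 168
patient=Yara: ✓ → 82
patient=Hiro: ✓ → 177
patient=Carmen: ✓ → 129
patient=Mira: ✓ → 166
patient=Jude: ✓ → 119
gen_sum = 144 + 117 + 97 + 118 + 168 + 82 + 177 + 129 + 166 + 119 = 1317

age_sum=1032, triage_sum=1032, gen_sum=1317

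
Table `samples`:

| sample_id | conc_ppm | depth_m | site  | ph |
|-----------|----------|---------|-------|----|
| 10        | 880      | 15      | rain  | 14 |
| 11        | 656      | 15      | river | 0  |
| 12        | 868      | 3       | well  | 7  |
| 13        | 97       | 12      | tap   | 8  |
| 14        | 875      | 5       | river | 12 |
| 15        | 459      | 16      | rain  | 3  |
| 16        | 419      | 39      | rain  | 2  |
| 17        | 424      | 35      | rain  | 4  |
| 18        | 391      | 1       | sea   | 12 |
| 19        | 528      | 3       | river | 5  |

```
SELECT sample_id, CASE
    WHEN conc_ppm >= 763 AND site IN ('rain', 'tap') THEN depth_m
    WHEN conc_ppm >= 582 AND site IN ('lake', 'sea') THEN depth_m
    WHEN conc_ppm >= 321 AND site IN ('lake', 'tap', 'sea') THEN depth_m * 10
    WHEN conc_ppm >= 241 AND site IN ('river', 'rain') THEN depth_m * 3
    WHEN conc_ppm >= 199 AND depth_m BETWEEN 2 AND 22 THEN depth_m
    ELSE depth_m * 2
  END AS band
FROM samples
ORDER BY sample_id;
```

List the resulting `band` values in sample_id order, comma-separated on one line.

sample_id=10: conc_ppm >= 763 AND site IN ('rain', 'tap') → 15
sample_id=11: conc_ppm >= 241 AND site IN ('river', 'rain') → 45
sample_id=12: conc_ppm >= 199 AND depth_m BETWEEN 2 AND 22 → 3
sample_id=13: ELSE → 24
sample_id=14: conc_ppm >= 241 AND site IN ('river', 'rain') → 15
sample_id=15: conc_ppm >= 241 AND site IN ('river', 'rain') → 48
sample_id=16: conc_ppm >= 241 AND site IN ('river', 'rain') → 117
sample_id=17: conc_ppm >= 241 AND site IN ('river', 'rain') → 105
sample_id=18: conc_ppm >= 321 AND site IN ('lake', 'tap', 'sea') → 10
sample_id=19: conc_ppm >= 241 AND site IN ('river', 'rain') → 9

15, 45, 3, 24, 15, 48, 117, 105, 10, 9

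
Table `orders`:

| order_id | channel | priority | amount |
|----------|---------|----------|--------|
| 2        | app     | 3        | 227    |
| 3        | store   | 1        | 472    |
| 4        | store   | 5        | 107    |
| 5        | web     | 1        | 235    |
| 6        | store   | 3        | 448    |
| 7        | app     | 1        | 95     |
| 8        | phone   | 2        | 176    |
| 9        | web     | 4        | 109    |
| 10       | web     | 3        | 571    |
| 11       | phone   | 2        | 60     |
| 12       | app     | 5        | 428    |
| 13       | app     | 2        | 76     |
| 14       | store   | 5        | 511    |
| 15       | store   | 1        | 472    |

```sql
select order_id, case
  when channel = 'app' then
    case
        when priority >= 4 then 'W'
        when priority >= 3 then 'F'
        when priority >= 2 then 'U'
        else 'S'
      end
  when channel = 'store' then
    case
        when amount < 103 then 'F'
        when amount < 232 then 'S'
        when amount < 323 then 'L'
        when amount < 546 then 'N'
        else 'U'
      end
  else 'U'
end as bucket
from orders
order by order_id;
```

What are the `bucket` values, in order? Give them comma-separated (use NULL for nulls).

order_id=2: channel='app' → inner[priority >= 3] → F
order_id=3: channel='store' → inner[amount < 546] → N
order_id=4: channel='store' → inner[amount < 232] → S
order_id=5: channel='web' → outer ELSE → U
order_id=6: channel='store' → inner[amount < 546] → N
order_id=7: channel='app' → inner[ELSE] → S
order_id=8: channel='phone' → outer ELSE → U
order_id=9: channel='web' → outer ELSE → U
order_id=10: channel='web' → outer ELSE → U
order_id=11: channel='phone' → outer ELSE → U
order_id=12: channel='app' → inner[priority >= 4] → W
order_id=13: channel='app' → inner[priority >= 2] → U
order_id=14: channel='store' → inner[amount < 546] → N
order_id=15: channel='store' → inner[amount < 546] → N

F, N, S, U, N, S, U, U, U, U, W, U, N, N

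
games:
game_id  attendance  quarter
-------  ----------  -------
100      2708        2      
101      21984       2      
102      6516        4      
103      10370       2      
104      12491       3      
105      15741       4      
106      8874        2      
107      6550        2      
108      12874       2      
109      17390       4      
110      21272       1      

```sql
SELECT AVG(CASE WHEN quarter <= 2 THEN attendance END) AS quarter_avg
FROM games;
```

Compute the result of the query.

game_id=100: ✓ → 2708
game_id=101: ✓ → 21984
game_id=102: ✗
game_id=103: ✓ → 10370
game_id=104: ✗
game_id=105: ✗
game_id=106: ✓ → 8874
game_id=107: ✓ → 6550
game_id=108: ✓ → 12874
game_id=109: ✗
game_id=110: ✓ → 21272
quarter_avg = (2708 + 21984 + 10370 + 8874 + 6550 + 12874 + 21272) / 7 = 12090.2857142857

12090.2857142857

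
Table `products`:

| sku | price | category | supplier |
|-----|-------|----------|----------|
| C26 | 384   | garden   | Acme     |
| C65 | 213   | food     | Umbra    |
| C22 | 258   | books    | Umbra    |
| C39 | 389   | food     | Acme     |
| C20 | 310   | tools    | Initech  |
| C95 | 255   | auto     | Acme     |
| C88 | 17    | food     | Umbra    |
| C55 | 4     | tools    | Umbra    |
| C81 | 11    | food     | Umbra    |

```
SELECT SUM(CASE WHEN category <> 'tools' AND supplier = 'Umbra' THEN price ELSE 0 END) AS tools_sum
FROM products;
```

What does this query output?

499

sku=C26: ✗
sku=C65: ✓ → 213
sku=C22: ✓ → 258
sku=C39: ✗
sku=C20: ✗
sku=C95: ✗
sku=C88: ✓ → 17
sku=C55: ✗
sku=C81: ✓ → 11
tools_sum = 213 + 258 + 17 + 11 = 499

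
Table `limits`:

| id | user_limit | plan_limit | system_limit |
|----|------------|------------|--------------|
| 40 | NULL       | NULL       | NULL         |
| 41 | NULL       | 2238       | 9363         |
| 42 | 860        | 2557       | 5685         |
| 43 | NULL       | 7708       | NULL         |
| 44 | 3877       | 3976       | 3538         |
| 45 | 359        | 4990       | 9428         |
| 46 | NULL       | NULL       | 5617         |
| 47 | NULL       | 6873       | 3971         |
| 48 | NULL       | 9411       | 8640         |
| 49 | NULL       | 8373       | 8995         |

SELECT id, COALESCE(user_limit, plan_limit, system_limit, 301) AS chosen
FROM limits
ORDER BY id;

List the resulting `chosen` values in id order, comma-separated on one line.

id=40: user_limit=NULL, plan_limit=NULL, system_limit=NULL, → literal 301 → 301
id=41: user_limit=NULL, plan_limit=2238 → 2238
id=42: user_limit=860 → 860
id=43: user_limit=NULL, plan_limit=7708 → 7708
id=44: user_limit=3877 → 3877
id=45: user_limit=359 → 359
id=46: user_limit=NULL, plan_limit=NULL, system_limit=5617 → 5617
id=47: user_limit=NULL, plan_limit=6873 → 6873
id=48: user_limit=NULL, plan_limit=9411 → 9411
id=49: user_limit=NULL, plan_limit=8373 → 8373

301, 2238, 860, 7708, 3877, 359, 5617, 6873, 9411, 8373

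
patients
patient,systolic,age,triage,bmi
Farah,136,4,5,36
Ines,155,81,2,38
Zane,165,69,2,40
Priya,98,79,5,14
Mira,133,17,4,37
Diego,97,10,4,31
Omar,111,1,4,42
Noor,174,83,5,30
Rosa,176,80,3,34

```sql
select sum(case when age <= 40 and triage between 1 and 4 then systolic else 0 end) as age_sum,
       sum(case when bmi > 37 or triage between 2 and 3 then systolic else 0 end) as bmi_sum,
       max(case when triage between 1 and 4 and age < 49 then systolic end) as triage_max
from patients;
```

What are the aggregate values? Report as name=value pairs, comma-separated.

[age_sum: age <= 40 and triage between 1 and 4]
patient=Farah: ✗
patient=Ines: ✗
patient=Zane: ✗
patient=Priya: ✗
patient=Mira: ✓ → 133
patient=Diego: ✓ → 97
patient=Omar: ✓ → 111
patient=Noor: ✗
patient=Rosa: ✗
age_sum = 133 + 97 + 111 = 341
—
[bmi_sum: bmi > 37 or triage between 2 and 3]
patient=Farah: ✗
patient=Ines: ✓ → 155
patient=Zane: ✓ → 165
patient=Priya: ✗
patient=Mira: ✗
patient=Diego: ✗
patient=Omar: ✓ → 111
patient=Noor: ✗
patient=Rosa: ✓ → 176
bmi_sum = 155 + 165 + 111 + 176 = 607
—
[triage_max: triage between 1 and 4 and age < 49]
patient=Farah: ✗
patient=Ines: ✗
patient=Zane: ✗
patient=Priya: ✗
patient=Mira: ✓ → 133
patient=Diego: ✓ → 97
patient=Omar: ✓ → 111
patient=Noor: ✗
patient=Rosa: ✗
triage_max = MAX(133, 97, 111) = 133

age_sum=341, bmi_sum=607, triage_max=133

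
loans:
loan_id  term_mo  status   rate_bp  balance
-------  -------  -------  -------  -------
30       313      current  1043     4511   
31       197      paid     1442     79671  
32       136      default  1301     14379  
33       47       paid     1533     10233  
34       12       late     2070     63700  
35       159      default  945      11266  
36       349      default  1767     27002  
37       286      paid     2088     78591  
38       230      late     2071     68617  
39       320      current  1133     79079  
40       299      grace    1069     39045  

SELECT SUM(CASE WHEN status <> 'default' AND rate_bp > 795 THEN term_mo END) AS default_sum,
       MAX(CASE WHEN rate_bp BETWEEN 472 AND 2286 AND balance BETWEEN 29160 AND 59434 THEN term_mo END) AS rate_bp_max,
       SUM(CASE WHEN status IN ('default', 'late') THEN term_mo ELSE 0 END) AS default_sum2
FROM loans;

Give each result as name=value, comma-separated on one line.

default_sum=1704, rate_bp_max=299, default_sum2=886

[default_sum: status <> 'default' AND rate_bp > 795]
loan_id=30: ✓ → 313
loan_id=31: ✓ → 197
loan_id=32: ✗
loan_id=33: ✓ → 47
loan_id=34: ✓ → 12
loan_id=35: ✗
loan_id=36: ✗
loan_id=37: ✓ → 286
loan_id=38: ✓ → 230
loan_id=39: ✓ → 320
loan_id=40: ✓ → 299
default_sum = 313 + 197 + 47 + 12 + 286 + 230 + 320 + 299 = 1704
—
[rate_bp_max: rate_bp BETWEEN 472 AND 2286 AND balance BETWEEN 29160 AND 59434]
loan_id=30: ✗
loan_id=31: ✗
loan_id=32: ✗
loan_id=33: ✗
loan_id=34: ✗
loan_id=35: ✗
loan_id=36: ✗
loan_id=37: ✗
loan_id=38: ✗
loan_id=39: ✗
loan_id=40: ✓ → 299
rate_bp_max = MAX(299) = 299
—
[default_sum2: status IN ('default', 'late')]
loan_id=30: ✗
loan_id=31: ✗
loan_id=32: ✓ → 136
loan_id=33: ✗
loan_id=34: ✓ → 12
loan_id=35: ✓ → 159
loan_id=36: ✓ → 349
loan_id=37: ✗
loan_id=38: ✓ → 230
loan_id=39: ✗
loan_id=40: ✗
default_sum2 = 136 + 12 + 159 + 349 + 230 = 886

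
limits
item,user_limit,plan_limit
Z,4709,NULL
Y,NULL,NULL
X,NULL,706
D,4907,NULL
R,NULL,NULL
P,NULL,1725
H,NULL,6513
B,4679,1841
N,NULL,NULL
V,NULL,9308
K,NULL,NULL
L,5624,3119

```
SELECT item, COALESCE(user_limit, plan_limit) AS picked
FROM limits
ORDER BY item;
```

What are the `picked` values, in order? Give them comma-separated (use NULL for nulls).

4679, 4907, 6513, NULL, 5624, NULL, 1725, NULL, 9308, 706, NULL, 4709

item=B: user_limit=4679 → 4679
item=D: user_limit=4907 → 4907
item=H: user_limit=NULL, plan_limit=6513 → 6513
item=K: user_limit=NULL, plan_limit=NULL (all NULL) → NULL
item=L: user_limit=5624 → 5624
item=N: user_limit=NULL, plan_limit=NULL (all NULL) → NULL
item=P: user_limit=NULL, plan_limit=1725 → 1725
item=R: user_limit=NULL, plan_limit=NULL (all NULL) → NULL
item=V: user_limit=NULL, plan_limit=9308 → 9308
item=X: user_limit=NULL, plan_limit=706 → 706
item=Y: user_limit=NULL, plan_limit=NULL (all NULL) → NULL
item=Z: user_limit=4709 → 4709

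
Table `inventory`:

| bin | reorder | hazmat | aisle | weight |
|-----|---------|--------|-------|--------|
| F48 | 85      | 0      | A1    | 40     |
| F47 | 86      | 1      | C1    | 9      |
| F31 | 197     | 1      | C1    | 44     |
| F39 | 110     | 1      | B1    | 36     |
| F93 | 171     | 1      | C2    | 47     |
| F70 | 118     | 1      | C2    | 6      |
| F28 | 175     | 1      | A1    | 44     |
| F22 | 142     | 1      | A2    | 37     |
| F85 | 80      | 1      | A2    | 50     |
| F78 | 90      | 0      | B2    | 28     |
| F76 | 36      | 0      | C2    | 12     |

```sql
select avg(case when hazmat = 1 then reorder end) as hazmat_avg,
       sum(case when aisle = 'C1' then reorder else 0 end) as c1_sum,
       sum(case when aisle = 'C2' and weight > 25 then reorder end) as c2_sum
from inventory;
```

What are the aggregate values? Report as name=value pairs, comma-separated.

hazmat_avg=134.875, c1_sum=283, c2_sum=171

[hazmat_avg: hazmat = 1]
bin=F48: ✗
bin=F47: ✓ → 86
bin=F31: ✓ → 197
bin=F39: ✓ → 110
bin=F93: ✓ → 171
bin=F70: ✓ → 118
bin=F28: ✓ → 175
bin=F22: ✓ → 142
bin=F85: ✓ → 80
bin=F78: ✗
bin=F76: ✗
hazmat_avg = (86 + 197 + 110 + 171 + 118 + 175 + 142 + 80) / 8 = 134.875
—
[c1_sum: aisle = 'C1']
bin=F48: ✗
bin=F47: ✓ → 86
bin=F31: ✓ → 197
bin=F39: ✗
bin=F93: ✗
bin=F70: ✗
bin=F28: ✗
bin=F22: ✗
bin=F85: ✗
bin=F78: ✗
bin=F76: ✗
c1_sum = 86 + 197 = 283
—
[c2_sum: aisle = 'C2' and weight > 25]
bin=F48: ✗
bin=F47: ✗
bin=F31: ✗
bin=F39: ✗
bin=F93: ✓ → 171
bin=F70: ✗
bin=F28: ✗
bin=F22: ✗
bin=F85: ✗
bin=F78: ✗
bin=F76: ✗
c2_sum = 171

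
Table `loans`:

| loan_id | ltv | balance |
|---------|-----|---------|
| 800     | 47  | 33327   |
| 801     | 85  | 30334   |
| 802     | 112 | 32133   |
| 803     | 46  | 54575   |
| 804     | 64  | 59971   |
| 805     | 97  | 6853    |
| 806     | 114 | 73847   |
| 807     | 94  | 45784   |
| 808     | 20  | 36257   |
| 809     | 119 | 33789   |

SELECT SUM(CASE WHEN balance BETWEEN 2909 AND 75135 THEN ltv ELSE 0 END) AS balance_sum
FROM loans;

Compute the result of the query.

798

loan_id=800: ✓ → 47
loan_id=801: ✓ → 85
loan_id=802: ✓ → 112
loan_id=803: ✓ → 46
loan_id=804: ✓ → 64
loan_id=805: ✓ → 97
loan_id=806: ✓ → 114
loan_id=807: ✓ → 94
loan_id=808: ✓ → 20
loan_id=809: ✓ → 119
balance_sum = 47 + 85 + 112 + 46 + 64 + 97 + 114 + 94 + 20 + 119 = 798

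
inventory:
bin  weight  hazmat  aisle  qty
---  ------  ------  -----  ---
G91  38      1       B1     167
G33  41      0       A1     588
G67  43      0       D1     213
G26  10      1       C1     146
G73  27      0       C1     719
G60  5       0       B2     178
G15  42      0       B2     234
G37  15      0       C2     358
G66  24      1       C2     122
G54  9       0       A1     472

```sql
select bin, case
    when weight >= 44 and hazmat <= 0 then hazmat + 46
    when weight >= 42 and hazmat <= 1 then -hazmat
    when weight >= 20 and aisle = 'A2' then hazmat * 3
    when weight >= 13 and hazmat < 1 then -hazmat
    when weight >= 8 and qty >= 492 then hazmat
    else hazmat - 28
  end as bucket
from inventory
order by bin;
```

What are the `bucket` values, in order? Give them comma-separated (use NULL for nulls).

bin=G15: weight >= 42 and hazmat <= 1 → 0
bin=G26: ELSE → -27
bin=G33: weight >= 13 and hazmat < 1 → 0
bin=G37: weight >= 13 and hazmat < 1 → 0
bin=G54: ELSE → -28
bin=G60: ELSE → -28
bin=G66: ELSE → -27
bin=G67: weight >= 42 and hazmat <= 1 → 0
bin=G73: weight >= 13 and hazmat < 1 → 0
bin=G91: ELSE → -27

0, -27, 0, 0, -28, -28, -27, 0, 0, -27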